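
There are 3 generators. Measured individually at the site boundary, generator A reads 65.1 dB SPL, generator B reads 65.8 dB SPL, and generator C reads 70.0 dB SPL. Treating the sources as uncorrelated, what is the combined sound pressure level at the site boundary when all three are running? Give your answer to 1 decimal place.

Add the sources as powers (linear), then convert back to dB:
L_total = 10·log₁₀(10^(65.1/10) + 10^(65.8/10) + 10^(70.0/10)) = 10·log₁₀(17040000) = 72.3 dB SPL.

72.3 dB SPL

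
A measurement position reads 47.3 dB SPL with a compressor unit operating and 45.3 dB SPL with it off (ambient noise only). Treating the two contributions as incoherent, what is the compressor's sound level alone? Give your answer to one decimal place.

Remove the background by subtracting linear intensities:
L_src = 10·log₁₀(10^(47.3/10) − 10^(45.3/10)) = 10·log₁₀(19820) = 43.0 dB SPL.

43.0 dB SPL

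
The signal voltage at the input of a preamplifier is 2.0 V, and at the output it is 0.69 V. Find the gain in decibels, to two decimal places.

-9.24 dB

For a voltage ratio, dB = 20·log₁₀(V₂/V₁).
20·log₁₀(0.69/2.0) = 20·log₁₀(0.3450) = -9.24 dB.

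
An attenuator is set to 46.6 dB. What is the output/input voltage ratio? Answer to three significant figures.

0.00468

Voltage ratio = 10^(dB/20).
10^(-46.6/20) = 10^(-2.330) = 0.00468.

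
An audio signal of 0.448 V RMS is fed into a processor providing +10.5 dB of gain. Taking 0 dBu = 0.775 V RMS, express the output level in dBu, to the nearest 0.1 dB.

Input level: 20·log₁₀(0.448/0.775) = -4.76 dBu.
Output: -4.76 + 10.5 = +5.7 dBu.

+5.7 dBu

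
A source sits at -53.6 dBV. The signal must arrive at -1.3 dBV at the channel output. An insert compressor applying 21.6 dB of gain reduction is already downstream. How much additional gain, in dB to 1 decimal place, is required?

The required make-up gain is the shortfall in the dB sum.
G = -1.3 − (-53.6) + 21.6 = 73.9 dB.

73.9 dB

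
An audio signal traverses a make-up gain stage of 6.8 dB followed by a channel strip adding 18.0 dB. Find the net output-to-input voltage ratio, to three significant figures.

17.4

Net gain = 6.8 + 18.0 = 24.8 dB.
Voltage ratio = 10^(24.8/20) = 17.4.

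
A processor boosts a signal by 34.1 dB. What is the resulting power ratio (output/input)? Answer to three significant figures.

Power ratio = 10^(dB/10).
10^(34.1/10) = 10^(3.410) = 2570.

2570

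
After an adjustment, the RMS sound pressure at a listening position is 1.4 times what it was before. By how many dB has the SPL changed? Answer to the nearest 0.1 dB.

2.9 dB

SPL change from a pressure ratio uses the 20·log₁₀ form:
20·log₁₀(1.4) = 2.9 dB.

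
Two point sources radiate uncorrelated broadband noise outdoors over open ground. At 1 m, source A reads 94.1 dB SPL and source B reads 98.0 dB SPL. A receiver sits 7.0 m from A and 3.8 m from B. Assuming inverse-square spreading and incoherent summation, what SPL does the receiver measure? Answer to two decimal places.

86.90 dB SPL

At the listener: L_A = 94.1 − 20·log₁₀(7.0) = 77.198 dB; L_B = 98.0 − 20·log₁₀(3.8) = 86.404 dB.
Combined: 10·log₁₀(10^(77.198/10)+10^(86.404/10)) = 86.90 dB SPL.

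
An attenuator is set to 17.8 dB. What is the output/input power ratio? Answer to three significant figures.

Power ratio = 10^(dB/10).
10^(-17.8/10) = 10^(-1.780) = 0.0166.

0.0166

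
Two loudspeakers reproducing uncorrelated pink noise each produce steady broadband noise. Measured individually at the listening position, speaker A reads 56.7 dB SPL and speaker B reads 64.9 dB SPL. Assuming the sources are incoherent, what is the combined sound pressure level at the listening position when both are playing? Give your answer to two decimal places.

Add the sources as powers (linear), then convert back to dB:
L_total = 10·log₁₀(10^(56.7/10) + 10^(64.9/10)) = 10·log₁₀(3558000) = 65.51 dB SPL.

65.51 dB SPL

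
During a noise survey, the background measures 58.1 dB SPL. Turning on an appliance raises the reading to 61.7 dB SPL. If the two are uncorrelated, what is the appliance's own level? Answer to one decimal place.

59.2 dB SPL

Subtract intensities: L_src = 10·log₁₀(10^(L_total/10) − 10^(L_bg/10)).
L_src = 10·log₁₀(10^(61.7/10) − 10^(58.1/10)) = 10·log₁₀(833500) = 59.2 dB SPL.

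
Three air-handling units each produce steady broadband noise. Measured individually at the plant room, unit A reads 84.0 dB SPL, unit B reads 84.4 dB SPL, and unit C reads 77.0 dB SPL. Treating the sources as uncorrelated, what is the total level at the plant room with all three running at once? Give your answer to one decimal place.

Incoherent sources sum as intensities:
L_total = 10·log₁₀(10^(84.0/10) + 10^(84.4/10) + 10^(77.0/10)) = 10·log₁₀(576700000) = 87.6 dB SPL.

87.6 dB SPL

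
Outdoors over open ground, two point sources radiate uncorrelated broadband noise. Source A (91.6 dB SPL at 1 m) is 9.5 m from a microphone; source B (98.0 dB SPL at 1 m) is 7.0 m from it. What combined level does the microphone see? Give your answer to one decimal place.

At the listener: L_A = 91.6 − 20·log₁₀(9.5) = 72.05 dB; L_B = 98.0 − 20·log₁₀(7.0) = 81.10 dB.
Combined: 10·log₁₀(10^(72.05/10)+10^(81.10/10)) = 81.6 dB SPL.

81.6 dB SPL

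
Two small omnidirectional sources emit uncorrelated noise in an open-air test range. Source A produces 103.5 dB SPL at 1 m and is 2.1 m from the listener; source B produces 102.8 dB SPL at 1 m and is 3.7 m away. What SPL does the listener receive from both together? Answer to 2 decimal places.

98.11 dB SPL

At the listener: L_A = 103.5 − 20·log₁₀(2.1) = 97.056 dB; L_B = 102.8 − 20·log₁₀(3.7) = 91.436 dB.
Combined: 10·log₁₀(10^(97.056/10)+10^(91.436/10)) = 98.11 dB SPL.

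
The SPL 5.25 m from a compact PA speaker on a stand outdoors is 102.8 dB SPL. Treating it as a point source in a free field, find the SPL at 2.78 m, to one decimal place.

For a point source in a free field, ΔL = −20·log₁₀(d₂/d₁).
ΔL = −20·log₁₀(2.78/5.25) = 5.52 dB, so L₂ = 102.8 + (5.52) = 108.3 dB SPL.

108.3 dB SPL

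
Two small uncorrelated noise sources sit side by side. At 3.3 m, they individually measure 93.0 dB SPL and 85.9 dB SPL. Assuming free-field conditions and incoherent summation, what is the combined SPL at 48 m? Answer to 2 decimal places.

70.52 dB SPL

Combined at 3.3 m: 10·log₁₀(10^(93.0/10)+10^(85.9/10)) = 93.774 dB SPL.
Then apply −20·log₁₀(48/3.3) = -23.255 dB → 70.52 dB SPL.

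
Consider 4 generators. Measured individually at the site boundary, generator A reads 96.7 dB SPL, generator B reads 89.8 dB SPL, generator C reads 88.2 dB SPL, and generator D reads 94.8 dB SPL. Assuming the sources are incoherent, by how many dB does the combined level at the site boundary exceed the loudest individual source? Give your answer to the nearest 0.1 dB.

Incoherent sources sum as intensities:
L_total = 10·log₁₀(10^(96.7/10) + 10^(89.8/10) + 10^(88.2/10) + 10^(94.8/10)) = 99.69 dB SPL.
Excess over the loudest (96.7 dB): 99.69 − 96.7 = 3.0 dB.

3.0 dB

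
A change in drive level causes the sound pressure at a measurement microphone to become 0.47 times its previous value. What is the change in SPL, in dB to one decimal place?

SPL change from a pressure ratio uses the 20·log₁₀ form:
20·log₁₀(0.47) = -6.6 dB.

-6.6 dB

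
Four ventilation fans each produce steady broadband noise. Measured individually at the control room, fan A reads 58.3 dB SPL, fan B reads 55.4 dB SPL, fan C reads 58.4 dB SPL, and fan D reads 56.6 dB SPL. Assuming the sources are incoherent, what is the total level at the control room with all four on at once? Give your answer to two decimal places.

63.37 dB SPL

Add the sources as powers (linear), then convert back to dB:
L_total = 10·log₁₀(10^(58.3/10) + 10^(55.4/10) + 10^(58.4/10) + 10^(56.6/10)) = 10·log₁₀(2172000) = 63.37 dB SPL.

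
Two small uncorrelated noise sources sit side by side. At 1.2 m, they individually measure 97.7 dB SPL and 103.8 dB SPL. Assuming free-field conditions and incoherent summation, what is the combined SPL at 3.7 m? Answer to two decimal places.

Combined at 1.2 m: 10·log₁₀(10^(97.7/10)+10^(103.8/10)) = 104.753 dB SPL.
Then apply −20·log₁₀(3.7/1.2) = -9.780 dB → 94.97 dB SPL.

94.97 dB SPL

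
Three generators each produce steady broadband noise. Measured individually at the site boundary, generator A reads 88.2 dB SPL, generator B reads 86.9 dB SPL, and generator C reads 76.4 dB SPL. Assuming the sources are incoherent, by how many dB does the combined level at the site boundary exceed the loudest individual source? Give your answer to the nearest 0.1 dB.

2.6 dB

Incoherent sources sum as intensities:
L_total = 10·log₁₀(10^(88.2/10) + 10^(86.9/10) + 10^(76.4/10)) = 90.77 dB SPL.
Excess over the loudest (88.2 dB): 90.77 − 88.2 = 2.6 dB.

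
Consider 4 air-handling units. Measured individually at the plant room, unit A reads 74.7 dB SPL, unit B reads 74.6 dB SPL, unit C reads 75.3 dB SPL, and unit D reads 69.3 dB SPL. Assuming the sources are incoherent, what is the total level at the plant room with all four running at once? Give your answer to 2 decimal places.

80.03 dB SPL

Incoherent sources sum as intensities:
L_total = 10·log₁₀(10^(74.7/10) + 10^(74.6/10) + 10^(75.3/10) + 10^(69.3/10)) = 10·log₁₀(100700000) = 80.03 dB SPL.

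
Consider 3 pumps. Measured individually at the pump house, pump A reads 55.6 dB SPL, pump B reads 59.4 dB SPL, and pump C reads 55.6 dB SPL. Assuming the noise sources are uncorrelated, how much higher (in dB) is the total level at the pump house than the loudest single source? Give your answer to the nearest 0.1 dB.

2.6 dB

Add the sources as powers (linear), then convert back to dB:
L_total = 10·log₁₀(10^(55.6/10) + 10^(59.4/10) + 10^(55.6/10)) = 62.03 dB SPL.
Excess over the loudest (59.4 dB): 62.03 − 59.4 = 2.6 dB.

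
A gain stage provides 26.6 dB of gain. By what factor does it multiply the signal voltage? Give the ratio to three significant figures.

21.4

Voltage ratio = 10^(dB/20).
10^(26.6/20) = 10^(1.330) = 21.4.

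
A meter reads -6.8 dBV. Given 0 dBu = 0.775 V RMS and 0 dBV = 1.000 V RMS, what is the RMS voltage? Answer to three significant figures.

V = 1.000 V × 10^(-6.8/20).
= 1.000 × 0.4571 = 0.457 V.

0.457 V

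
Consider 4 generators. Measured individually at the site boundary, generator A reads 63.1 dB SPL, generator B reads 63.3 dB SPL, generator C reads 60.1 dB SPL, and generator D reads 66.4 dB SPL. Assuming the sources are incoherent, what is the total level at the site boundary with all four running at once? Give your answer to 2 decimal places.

Uncorrelated sources add in intensity (power), not in dB.
L_total = 10·log₁₀(10^(63.1/10) + 10^(63.3/10) + 10^(60.1/10) + 10^(66.4/10)) = 10·log₁₀(9568000) = 69.81 dB SPL.

69.81 dB SPL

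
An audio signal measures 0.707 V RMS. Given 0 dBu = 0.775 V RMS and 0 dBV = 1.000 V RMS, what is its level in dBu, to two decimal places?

dBu = 20·log₁₀(V / 0.775 V).
20·log₁₀(0.707/0.775) = -0.80 dBu.

-0.80 dBu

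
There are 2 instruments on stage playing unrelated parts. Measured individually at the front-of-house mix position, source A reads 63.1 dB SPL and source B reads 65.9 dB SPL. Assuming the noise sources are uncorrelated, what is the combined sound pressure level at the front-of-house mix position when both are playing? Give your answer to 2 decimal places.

67.73 dB SPL

Add the sources as powers (linear), then convert back to dB:
L_total = 10·log₁₀(10^(63.1/10) + 10^(65.9/10)) = 10·log₁₀(5932000) = 67.73 dB SPL.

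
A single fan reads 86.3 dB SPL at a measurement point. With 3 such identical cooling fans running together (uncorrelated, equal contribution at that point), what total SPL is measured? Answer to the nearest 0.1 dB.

91.1 dB SPL

3 equal incoherent sources raise the level by 10·log₁₀(3) = 4.77 dB.
L_total = 86.3 + 4.77 = 91.1 dB SPL.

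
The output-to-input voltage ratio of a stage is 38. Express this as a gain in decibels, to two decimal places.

31.60 dB

For a voltage ratio, dB = 20·log₁₀(V₂/V₁).
20·log₁₀(38) = 31.60 dB.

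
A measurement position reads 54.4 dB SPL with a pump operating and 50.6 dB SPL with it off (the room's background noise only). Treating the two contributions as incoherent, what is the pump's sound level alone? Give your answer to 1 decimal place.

Subtract intensities: L_src = 10·log₁₀(10^(L_total/10) − 10^(L_bg/10)).
L_src = 10·log₁₀(10^(54.4/10) − 10^(50.6/10)) = 10·log₁₀(160600) = 52.1 dB SPL.

52.1 dB SPL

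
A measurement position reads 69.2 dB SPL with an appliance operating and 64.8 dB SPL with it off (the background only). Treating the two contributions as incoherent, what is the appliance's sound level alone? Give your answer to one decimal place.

67.2 dB SPL

Remove the background by subtracting linear intensities:
L_src = 10·log₁₀(10^(69.2/10) − 10^(64.8/10)) = 10·log₁₀(5298000) = 67.2 dB SPL.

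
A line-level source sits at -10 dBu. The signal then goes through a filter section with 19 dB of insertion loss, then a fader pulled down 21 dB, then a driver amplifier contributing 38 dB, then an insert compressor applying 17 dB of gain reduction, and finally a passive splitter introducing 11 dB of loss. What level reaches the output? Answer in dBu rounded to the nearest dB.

-40 dBu

Gain stages sum in dB:
-10 − 19 − 21 + 38 − 17 − 11 = -40 dBu.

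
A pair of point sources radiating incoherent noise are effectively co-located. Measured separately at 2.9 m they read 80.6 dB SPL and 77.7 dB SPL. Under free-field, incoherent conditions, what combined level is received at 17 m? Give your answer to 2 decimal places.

67.04 dB SPL

Combined at 2.9 m: 10·log₁₀(10^(80.6/10)+10^(77.7/10)) = 82.398 dB SPL.
Then apply −20·log₁₀(17/2.9) = -15.361 dB → 67.04 dB SPL.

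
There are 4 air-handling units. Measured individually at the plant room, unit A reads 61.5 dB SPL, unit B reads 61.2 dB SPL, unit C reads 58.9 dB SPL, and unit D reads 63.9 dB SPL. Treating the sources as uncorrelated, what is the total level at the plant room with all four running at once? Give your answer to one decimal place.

67.8 dB SPL

Incoherent sources sum as intensities:
L_total = 10·log₁₀(10^(61.5/10) + 10^(61.2/10) + 10^(58.9/10) + 10^(63.9/10)) = 10·log₁₀(5962000) = 67.8 dB SPL.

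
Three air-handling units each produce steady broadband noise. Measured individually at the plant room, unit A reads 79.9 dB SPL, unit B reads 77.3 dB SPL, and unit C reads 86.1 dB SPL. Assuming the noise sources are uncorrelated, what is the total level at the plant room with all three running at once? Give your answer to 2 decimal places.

87.47 dB SPL

Incoherent sources sum as intensities:
L_total = 10·log₁₀(10^(79.9/10) + 10^(77.3/10) + 10^(86.1/10)) = 10·log₁₀(558800000) = 87.47 dB SPL.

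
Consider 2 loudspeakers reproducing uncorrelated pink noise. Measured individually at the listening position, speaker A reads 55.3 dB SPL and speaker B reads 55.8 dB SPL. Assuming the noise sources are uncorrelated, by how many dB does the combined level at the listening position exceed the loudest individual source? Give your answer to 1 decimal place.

Uncorrelated sources add in intensity (power), not in dB.
L_total = 10·log₁₀(10^(55.3/10) + 10^(55.8/10)) = 58.57 dB SPL.
Excess over the loudest (55.8 dB): 58.57 − 55.8 = 2.8 dB.

2.8 dB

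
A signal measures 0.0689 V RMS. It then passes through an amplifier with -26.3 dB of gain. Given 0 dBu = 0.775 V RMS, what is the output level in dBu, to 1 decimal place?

Input level: 20·log₁₀(0.0689/0.775) = -21.02 dBu.
Output: -21.02 − 26.3 = -47.3 dBu.

-47.3 dBu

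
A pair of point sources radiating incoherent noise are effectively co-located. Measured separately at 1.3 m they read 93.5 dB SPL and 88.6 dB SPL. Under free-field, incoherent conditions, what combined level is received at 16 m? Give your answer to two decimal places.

Combined at 1.3 m: 10·log₁₀(10^(93.5/10)+10^(88.6/10)) = 94.718 dB SPL.
Then apply −20·log₁₀(16/1.3) = -21.804 dB → 72.91 dB SPL.

72.91 dB SPL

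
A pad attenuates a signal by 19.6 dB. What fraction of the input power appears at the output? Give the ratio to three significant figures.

0.0110

Power ratio = 10^(dB/10).
10^(-19.6/10) = 10^(-1.960) = 0.0110.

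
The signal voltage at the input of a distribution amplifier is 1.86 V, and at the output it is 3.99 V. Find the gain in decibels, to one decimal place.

6.6 dB

Voltage ratio → dB uses the 20·log₁₀ form:
20·log₁₀(3.99/1.86) = 20·log₁₀(2.145) = 6.6 dB.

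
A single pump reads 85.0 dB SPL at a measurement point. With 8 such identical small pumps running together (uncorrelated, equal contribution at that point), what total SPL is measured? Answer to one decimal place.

94.0 dB SPL

8 equal incoherent sources raise the level by 10·log₁₀(8) = 9.03 dB.
L_total = 85.0 + 9.03 = 94.0 dB SPL.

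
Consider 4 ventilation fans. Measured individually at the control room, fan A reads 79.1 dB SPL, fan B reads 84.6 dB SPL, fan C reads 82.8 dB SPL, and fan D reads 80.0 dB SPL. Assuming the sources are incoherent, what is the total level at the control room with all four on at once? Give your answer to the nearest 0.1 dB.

88.2 dB SPL

Add the sources as powers (linear), then convert back to dB:
L_total = 10·log₁₀(10^(79.1/10) + 10^(84.6/10) + 10^(82.8/10) + 10^(80.0/10)) = 10·log₁₀(660200000) = 88.2 dB SPL.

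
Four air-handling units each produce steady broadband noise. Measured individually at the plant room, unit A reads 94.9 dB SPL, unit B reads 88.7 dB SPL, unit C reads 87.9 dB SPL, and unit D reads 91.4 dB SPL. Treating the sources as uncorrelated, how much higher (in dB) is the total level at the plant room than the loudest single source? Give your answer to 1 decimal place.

Uncorrelated sources add in intensity (power), not in dB.
L_total = 10·log₁₀(10^(94.9/10) + 10^(88.7/10) + 10^(87.9/10) + 10^(91.4/10)) = 97.66 dB SPL.
Excess over the loudest (94.9 dB): 97.66 − 94.9 = 2.8 dB.

2.8 dB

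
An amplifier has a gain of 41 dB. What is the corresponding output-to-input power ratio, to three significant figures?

12600

Power ratio = 10^(dB/10).
10^(41/10) = 10^(4.100) = 12600.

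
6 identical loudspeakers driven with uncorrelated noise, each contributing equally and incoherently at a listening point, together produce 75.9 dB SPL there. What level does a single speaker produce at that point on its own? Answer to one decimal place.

68.1 dB SPL

6 equal incoherent sources add 10·log₁₀(6) = 7.78 dB over one source.
L_one = 75.9 − 7.78 = 68.1 dB SPL.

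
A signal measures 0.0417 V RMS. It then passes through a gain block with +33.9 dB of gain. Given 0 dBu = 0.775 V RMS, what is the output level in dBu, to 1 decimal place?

Input level: 20·log₁₀(0.0417/0.775) = -25.38 dBu.
Output: -25.38 + 33.9 = +8.5 dBu.

+8.5 dBu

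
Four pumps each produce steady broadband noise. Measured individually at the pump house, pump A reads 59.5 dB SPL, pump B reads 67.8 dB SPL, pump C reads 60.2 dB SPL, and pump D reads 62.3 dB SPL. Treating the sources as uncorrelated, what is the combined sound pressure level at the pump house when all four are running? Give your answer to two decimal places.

Add the sources as powers (linear), then convert back to dB:
L_total = 10·log₁₀(10^(59.5/10) + 10^(67.8/10) + 10^(60.2/10) + 10^(62.3/10)) = 10·log₁₀(9662000) = 69.85 dB SPL.

69.85 dB SPL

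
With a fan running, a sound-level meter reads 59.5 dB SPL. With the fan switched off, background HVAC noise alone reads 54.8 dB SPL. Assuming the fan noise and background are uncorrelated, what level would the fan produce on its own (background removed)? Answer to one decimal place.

57.7 dB SPL

Subtract intensities: L_src = 10·log₁₀(10^(L_total/10) − 10^(L_bg/10)).
L_src = 10·log₁₀(10^(59.5/10) − 10^(54.8/10)) = 10·log₁₀(589300) = 57.7 dB SPL.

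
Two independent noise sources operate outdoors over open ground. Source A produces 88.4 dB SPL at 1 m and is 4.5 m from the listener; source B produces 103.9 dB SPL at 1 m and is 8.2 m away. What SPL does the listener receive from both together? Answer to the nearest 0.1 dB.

86.0 dB SPL

At the listener: L_A = 88.4 − 20·log₁₀(4.5) = 75.34 dB; L_B = 103.9 − 20·log₁₀(8.2) = 85.62 dB.
Combined: 10·log₁₀(10^(75.34/10)+10^(85.62/10)) = 86.0 dB SPL.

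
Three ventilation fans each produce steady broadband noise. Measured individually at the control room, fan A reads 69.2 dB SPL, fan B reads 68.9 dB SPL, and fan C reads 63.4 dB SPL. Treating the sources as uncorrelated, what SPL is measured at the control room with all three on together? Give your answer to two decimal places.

72.62 dB SPL

Incoherent sources sum as intensities:
L_total = 10·log₁₀(10^(69.2/10) + 10^(68.9/10) + 10^(63.4/10)) = 10·log₁₀(18270000) = 72.62 dB SPL.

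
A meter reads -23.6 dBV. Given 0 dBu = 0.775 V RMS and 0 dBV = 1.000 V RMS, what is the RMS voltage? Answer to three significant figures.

V = 1.000 V × 10^(-23.6/20).
= 1.000 × 0.06607 = 0.0661 V.

0.0661 V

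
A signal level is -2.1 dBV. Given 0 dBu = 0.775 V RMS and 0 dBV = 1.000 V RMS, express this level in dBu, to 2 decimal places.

The offset between the scales is 20·log₁₀(0.775/1.000) = −2.214 dB.
So dBu = -2.1 + 2.214 = +0.11 dBu.

+0.11 dBu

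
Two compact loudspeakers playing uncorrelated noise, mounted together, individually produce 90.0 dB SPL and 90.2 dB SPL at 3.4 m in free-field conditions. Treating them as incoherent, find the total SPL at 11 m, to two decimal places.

82.91 dB SPL

Combined at 3.4 m: 10·log₁₀(10^(90.0/10)+10^(90.2/10)) = 93.111 dB SPL.
Then apply −20·log₁₀(11/3.4) = -10.198 dB → 82.91 dB SPL.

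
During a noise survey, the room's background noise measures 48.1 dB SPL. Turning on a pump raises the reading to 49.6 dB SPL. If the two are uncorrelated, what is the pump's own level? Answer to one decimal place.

Background correction is a power subtraction:
L_src = 10·log₁₀(10^(49.6/10) − 10^(48.1/10)) = 10·log₁₀(26640) = 44.3 dB SPL.

44.3 dB SPL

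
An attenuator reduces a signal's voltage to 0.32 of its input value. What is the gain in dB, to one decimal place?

For a voltage ratio, dB = 20·log₁₀(V₂/V₁).
20·log₁₀(0.32) = -9.9 dB.

-9.9 dB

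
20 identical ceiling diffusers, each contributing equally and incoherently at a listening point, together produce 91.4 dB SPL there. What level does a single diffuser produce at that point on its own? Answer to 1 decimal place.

20 equal incoherent sources add 10·log₁₀(20) = 13.01 dB over one source.
L_one = 91.4 − 13.01 = 78.4 dB SPL.

78.4 dB SPL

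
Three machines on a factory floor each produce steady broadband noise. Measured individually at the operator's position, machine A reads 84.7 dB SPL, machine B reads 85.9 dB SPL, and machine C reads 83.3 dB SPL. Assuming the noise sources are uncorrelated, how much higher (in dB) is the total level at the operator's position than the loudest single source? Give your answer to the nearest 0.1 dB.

3.6 dB

Uncorrelated sources add in intensity (power), not in dB.
L_total = 10·log₁₀(10^(84.7/10) + 10^(85.9/10) + 10^(83.3/10)) = 89.53 dB SPL.
Excess over the loudest (85.9 dB): 89.53 − 85.9 = 3.6 dB.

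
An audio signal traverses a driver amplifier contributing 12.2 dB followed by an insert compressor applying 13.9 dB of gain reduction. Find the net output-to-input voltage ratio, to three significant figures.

0.822

Net gain = 12.2 + (−13.9) = -1.7 dB.
Voltage ratio = 10^(-1.7/20) = 0.822.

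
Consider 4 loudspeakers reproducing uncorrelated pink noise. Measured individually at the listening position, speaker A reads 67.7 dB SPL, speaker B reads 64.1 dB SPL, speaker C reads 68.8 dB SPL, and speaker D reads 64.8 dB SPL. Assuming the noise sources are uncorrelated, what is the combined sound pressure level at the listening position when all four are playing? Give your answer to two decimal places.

72.80 dB SPL

Uncorrelated sources add in intensity (power), not in dB.
L_total = 10·log₁₀(10^(67.7/10) + 10^(64.1/10) + 10^(68.8/10) + 10^(64.8/10)) = 10·log₁₀(19060000) = 72.80 dB SPL.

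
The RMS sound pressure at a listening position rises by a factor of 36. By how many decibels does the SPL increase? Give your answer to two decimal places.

Sound pressure is an amplitude quantity: ΔL = 20·log₁₀(p₂/p₁).
20·log₁₀(36) = 31.13 dB.

31.13 dB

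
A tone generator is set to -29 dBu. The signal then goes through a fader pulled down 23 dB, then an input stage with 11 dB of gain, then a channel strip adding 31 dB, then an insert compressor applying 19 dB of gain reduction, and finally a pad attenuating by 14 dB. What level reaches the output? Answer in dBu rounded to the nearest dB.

Cascaded gains and losses add directly in dB.
-29 − 23 + 11 + 31 − 19 − 14 = -43 dBu.

-43 dBu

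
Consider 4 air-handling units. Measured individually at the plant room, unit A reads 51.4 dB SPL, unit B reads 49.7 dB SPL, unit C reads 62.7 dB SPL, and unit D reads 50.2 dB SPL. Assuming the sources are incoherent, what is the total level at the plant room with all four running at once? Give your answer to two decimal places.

Add the sources as powers (linear), then convert back to dB:
L_total = 10·log₁₀(10^(51.4/10) + 10^(49.7/10) + 10^(62.7/10) + 10^(50.2/10)) = 10·log₁₀(2198000) = 63.42 dB SPL.

63.42 dB SPL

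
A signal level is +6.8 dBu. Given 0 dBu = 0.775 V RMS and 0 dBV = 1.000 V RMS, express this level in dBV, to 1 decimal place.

The offset between the scales is 20·log₁₀(0.775/1.000) = −2.214 dB.
So dBV = +6.8 − 2.214 = +4.6 dBV.

+4.6 dBV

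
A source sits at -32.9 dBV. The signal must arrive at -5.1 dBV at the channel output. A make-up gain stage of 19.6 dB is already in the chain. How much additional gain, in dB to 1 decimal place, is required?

The required make-up gain is the shortfall in the dB sum.
G = -5.1 − (-32.9) − 19.6 = 8.2 dB.

8.2 dB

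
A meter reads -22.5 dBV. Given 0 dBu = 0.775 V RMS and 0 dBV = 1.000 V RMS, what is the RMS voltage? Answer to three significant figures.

V = 1.000 V × 10^(-22.5/20).
= 1.000 × 0.07499 = 0.0750 V.

0.0750 V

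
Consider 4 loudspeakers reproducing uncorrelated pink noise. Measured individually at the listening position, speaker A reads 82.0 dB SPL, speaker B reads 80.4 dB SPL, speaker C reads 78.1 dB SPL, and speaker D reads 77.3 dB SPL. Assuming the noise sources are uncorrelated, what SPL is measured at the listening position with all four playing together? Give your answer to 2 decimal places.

85.87 dB SPL

Incoherent sources sum as intensities:
L_total = 10·log₁₀(10^(82.0/10) + 10^(80.4/10) + 10^(78.1/10) + 10^(77.3/10)) = 10·log₁₀(386400000) = 85.87 dB SPL.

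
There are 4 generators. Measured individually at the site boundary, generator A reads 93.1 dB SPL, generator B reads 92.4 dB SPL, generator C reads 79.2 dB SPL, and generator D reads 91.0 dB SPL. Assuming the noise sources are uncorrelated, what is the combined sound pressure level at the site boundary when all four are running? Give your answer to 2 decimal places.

Incoherent sources sum as intensities:
L_total = 10·log₁₀(10^(93.1/10) + 10^(92.4/10) + 10^(79.2/10) + 10^(91.0/10)) = 10·log₁₀(5122000000) = 97.09 dB SPL.

97.09 dB SPL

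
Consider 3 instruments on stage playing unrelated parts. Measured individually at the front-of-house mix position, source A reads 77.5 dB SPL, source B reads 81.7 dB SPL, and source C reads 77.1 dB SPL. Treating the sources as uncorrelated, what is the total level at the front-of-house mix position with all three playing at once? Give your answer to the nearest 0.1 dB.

84.1 dB SPL

Incoherent sources sum as intensities:
L_total = 10·log₁₀(10^(77.5/10) + 10^(81.7/10) + 10^(77.1/10)) = 10·log₁₀(255400000) = 84.1 dB SPL.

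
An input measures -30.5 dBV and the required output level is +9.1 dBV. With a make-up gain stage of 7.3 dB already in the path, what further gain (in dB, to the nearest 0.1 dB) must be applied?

32.3 dB

The required make-up gain is the shortfall in the dB sum.
G = +9.1 − (-30.5) − 7.3 = 32.3 dB.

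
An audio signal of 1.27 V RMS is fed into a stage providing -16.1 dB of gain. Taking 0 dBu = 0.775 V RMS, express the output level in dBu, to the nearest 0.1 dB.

Input level: 20·log₁₀(1.27/0.775) = 4.29 dBu.
Output: 4.29 − 16.1 = -11.8 dBu.

-11.8 dBu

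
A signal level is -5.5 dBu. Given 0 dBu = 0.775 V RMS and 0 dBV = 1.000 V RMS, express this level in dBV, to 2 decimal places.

The offset between the scales is 20·log₁₀(0.775/1.000) = −2.214 dB.
So dBV = -5.5 − 2.214 = -7.71 dBV.

-7.71 dBV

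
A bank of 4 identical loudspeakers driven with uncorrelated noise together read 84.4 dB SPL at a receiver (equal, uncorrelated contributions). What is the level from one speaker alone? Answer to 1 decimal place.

78.4 dB SPL

4 equal incoherent sources add 10·log₁₀(4) = 6.02 dB over one source.
L_one = 84.4 − 6.02 = 78.4 dB SPL.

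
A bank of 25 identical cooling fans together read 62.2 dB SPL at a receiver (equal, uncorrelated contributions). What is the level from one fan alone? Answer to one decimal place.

25 equal incoherent sources add 10·log₁₀(25) = 13.98 dB over one source.
L_one = 62.2 − 13.98 = 48.2 dB SPL.

48.2 dB SPL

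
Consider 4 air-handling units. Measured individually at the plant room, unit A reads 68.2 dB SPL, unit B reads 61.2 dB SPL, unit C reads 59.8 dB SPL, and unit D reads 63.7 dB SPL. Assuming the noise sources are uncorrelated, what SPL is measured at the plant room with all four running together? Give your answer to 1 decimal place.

70.5 dB SPL

Add the sources as powers (linear), then convert back to dB:
L_total = 10·log₁₀(10^(68.2/10) + 10^(61.2/10) + 10^(59.8/10) + 10^(63.7/10)) = 10·log₁₀(11220000) = 70.5 dB SPL.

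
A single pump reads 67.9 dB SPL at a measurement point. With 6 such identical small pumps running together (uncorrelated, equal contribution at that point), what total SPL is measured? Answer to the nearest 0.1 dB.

6 equal incoherent sources raise the level by 10·log₁₀(6) = 7.78 dB.
L_total = 67.9 + 7.78 = 75.7 dB SPL.

75.7 dB SPL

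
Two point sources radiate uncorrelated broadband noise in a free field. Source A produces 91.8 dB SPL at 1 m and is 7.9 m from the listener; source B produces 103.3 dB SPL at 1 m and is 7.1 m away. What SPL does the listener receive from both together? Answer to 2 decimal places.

86.52 dB SPL

At the listener: L_A = 91.8 − 20·log₁₀(7.9) = 73.847 dB; L_B = 103.3 − 20·log₁₀(7.1) = 86.275 dB.
Combined: 10·log₁₀(10^(73.847/10)+10^(86.275/10)) = 86.52 dB SPL.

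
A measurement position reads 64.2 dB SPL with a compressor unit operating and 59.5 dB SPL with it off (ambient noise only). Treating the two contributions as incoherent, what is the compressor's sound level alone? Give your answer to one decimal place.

62.4 dB SPL

Background correction is a power subtraction:
L_src = 10·log₁₀(10^(64.2/10) − 10^(59.5/10)) = 10·log₁₀(1739000) = 62.4 dB SPL.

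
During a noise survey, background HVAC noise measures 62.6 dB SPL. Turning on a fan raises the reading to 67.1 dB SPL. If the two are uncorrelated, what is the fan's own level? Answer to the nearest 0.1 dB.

Remove the background by subtracting linear intensities:
L_src = 10·log₁₀(10^(67.1/10) − 10^(62.6/10)) = 10·log₁₀(3309000) = 65.2 dB SPL.

65.2 dB SPL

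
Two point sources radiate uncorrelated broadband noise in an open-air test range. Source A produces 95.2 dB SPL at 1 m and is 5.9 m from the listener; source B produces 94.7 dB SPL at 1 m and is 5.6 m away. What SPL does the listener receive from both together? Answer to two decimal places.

82.77 dB SPL

At the listener: L_A = 95.2 − 20·log₁₀(5.9) = 79.783 dB; L_B = 94.7 − 20·log₁₀(5.6) = 79.736 dB.
Combined: 10·log₁₀(10^(79.783/10)+10^(79.736/10)) = 82.77 dB SPL.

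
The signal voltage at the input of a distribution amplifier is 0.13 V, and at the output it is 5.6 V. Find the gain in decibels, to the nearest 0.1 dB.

Voltage is an amplitude quantity, so gain = 20·log₁₀(V_out/V_in).
20·log₁₀(5.6/0.13) = 20·log₁₀(43.08) = 32.7 dB.

32.7 dB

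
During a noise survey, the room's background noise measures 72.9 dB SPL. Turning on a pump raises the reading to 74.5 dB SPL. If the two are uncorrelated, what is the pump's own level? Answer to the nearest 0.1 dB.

Background correction is a power subtraction:
L_src = 10·log₁₀(10^(74.5/10) − 10^(72.9/10)) = 10·log₁₀(8685000) = 69.4 dB SPL.

69.4 dB SPL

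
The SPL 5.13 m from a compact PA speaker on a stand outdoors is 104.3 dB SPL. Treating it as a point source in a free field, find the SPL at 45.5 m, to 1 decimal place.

Free-field point source: level drops by 20·log₁₀ of the distance ratio.
ΔL = −20·log₁₀(45.5/5.13) = -18.96 dB, so L₂ = 104.3 + (-18.96) = 85.3 dB SPL.

85.3 dB SPL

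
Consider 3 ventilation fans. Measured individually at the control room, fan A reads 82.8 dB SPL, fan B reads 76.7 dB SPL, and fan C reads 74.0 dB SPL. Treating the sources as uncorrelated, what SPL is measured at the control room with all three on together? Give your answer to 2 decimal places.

Uncorrelated sources add in intensity (power), not in dB.
L_total = 10·log₁₀(10^(82.8/10) + 10^(76.7/10) + 10^(74.0/10)) = 10·log₁₀(262400000) = 84.19 dB SPL.

84.19 dB SPL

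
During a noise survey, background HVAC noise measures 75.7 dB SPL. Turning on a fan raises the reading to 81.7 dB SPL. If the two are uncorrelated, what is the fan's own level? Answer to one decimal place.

80.4 dB SPL

Subtract intensities: L_src = 10·log₁₀(10^(L_total/10) − 10^(L_bg/10)).
L_src = 10·log₁₀(10^(81.7/10) − 10^(75.7/10)) = 10·log₁₀(110800000) = 80.4 dB SPL.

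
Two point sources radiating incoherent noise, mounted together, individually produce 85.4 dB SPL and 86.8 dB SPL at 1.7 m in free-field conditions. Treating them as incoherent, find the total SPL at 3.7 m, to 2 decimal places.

82.41 dB SPL

Combined at 1.7 m: 10·log₁₀(10^(85.4/10)+10^(86.8/10)) = 89.166 dB SPL.
Then apply −20·log₁₀(3.7/1.7) = -6.755 dB → 82.41 dB SPL.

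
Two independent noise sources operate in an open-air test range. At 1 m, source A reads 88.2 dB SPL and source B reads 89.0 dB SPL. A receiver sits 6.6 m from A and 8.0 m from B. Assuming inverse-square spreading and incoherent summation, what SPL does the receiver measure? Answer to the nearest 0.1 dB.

74.4 dB SPL

At the listener: L_A = 88.2 − 20·log₁₀(6.6) = 71.81 dB; L_B = 89.0 − 20·log₁₀(8.0) = 70.94 dB.
Combined: 10·log₁₀(10^(71.81/10)+10^(70.94/10)) = 74.4 dB SPL.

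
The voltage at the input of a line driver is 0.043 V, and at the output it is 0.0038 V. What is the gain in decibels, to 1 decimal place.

-21.1 dB

Voltage is an amplitude quantity, so gain = 20·log₁₀(V_out/V_in).
20·log₁₀(0.0038/0.043) = 20·log₁₀(0.08837) = -21.1 dB.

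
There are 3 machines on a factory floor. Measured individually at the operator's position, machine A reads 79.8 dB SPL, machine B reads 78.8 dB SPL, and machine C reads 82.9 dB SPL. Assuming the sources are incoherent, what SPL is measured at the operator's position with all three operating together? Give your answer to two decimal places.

85.64 dB SPL

Add the sources as powers (linear), then convert back to dB:
L_total = 10·log₁₀(10^(79.8/10) + 10^(78.8/10) + 10^(82.9/10)) = 10·log₁₀(366300000) = 85.64 dB SPL.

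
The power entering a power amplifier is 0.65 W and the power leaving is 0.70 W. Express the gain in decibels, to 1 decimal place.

0.3 dB

Power is a power quantity, so gain = 10·log₁₀(P_out/P_in).
10·log₁₀(0.70/0.65) = 10·log₁₀(1.077) = 0.3 dB.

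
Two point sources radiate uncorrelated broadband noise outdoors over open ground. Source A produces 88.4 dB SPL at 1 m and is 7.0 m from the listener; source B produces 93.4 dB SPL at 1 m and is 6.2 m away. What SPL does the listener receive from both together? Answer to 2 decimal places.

At the listener: L_A = 88.4 − 20·log₁₀(7.0) = 71.498 dB; L_B = 93.4 − 20·log₁₀(6.2) = 77.552 dB.
Combined: 10·log₁₀(10^(71.498/10)+10^(77.552/10)) = 78.51 dB SPL.

78.51 dB SPL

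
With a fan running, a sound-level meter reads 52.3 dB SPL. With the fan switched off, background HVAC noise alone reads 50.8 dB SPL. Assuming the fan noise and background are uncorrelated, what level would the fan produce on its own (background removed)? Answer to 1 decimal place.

47.0 dB SPL

Subtract intensities: L_src = 10·log₁₀(10^(L_total/10) − 10^(L_bg/10)).
L_src = 10·log₁₀(10^(52.3/10) − 10^(50.8/10)) = 10·log₁₀(49600) = 47.0 dB SPL.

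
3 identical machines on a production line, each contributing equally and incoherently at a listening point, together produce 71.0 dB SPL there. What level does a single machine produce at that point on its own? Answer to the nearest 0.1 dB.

66.2 dB SPL

3 equal incoherent sources add 10·log₁₀(3) = 4.77 dB over one source.
L_one = 71.0 − 4.77 = 66.2 dB SPL.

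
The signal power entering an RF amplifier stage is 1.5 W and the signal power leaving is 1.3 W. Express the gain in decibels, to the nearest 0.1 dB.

Power is a power quantity, so gain = 10·log₁₀(P_out/P_in).
10·log₁₀(1.3/1.5) = 10·log₁₀(0.8667) = -0.6 dB.

-0.6 dB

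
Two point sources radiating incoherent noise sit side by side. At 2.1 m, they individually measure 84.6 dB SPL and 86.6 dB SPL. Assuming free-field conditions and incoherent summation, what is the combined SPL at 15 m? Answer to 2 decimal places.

Combined at 2.1 m: 10·log₁₀(10^(84.6/10)+10^(86.6/10)) = 88.724 dB SPL.
Then apply −20·log₁₀(15/2.1) = -17.077 dB → 71.65 dB SPL.

71.65 dB SPL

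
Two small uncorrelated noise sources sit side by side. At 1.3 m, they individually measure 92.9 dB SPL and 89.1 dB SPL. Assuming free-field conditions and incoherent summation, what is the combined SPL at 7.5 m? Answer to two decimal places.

79.19 dB SPL

Combined at 1.3 m: 10·log₁₀(10^(92.9/10)+10^(89.1/10)) = 94.413 dB SPL.
Then apply −20·log₁₀(7.5/1.3) = -15.222 dB → 79.19 dB SPL.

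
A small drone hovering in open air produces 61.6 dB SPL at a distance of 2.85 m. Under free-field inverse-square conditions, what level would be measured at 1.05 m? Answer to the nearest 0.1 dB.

Inverse-square spreading gives ΔL = −20·log₁₀(d₂/d₁).
ΔL = −20·log₁₀(1.05/2.85) = 8.67 dB, so L₂ = 61.6 + (8.67) = 70.3 dB SPL.

70.3 dB SPL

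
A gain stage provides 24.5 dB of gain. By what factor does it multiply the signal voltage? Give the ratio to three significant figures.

Voltage ratio = 10^(dB/20).
10^(24.5/20) = 10^(1.225) = 16.8.

16.8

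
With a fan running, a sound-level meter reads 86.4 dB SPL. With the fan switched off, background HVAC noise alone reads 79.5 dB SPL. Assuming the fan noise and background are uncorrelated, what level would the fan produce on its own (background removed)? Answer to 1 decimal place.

Subtract intensities: L_src = 10·log₁₀(10^(L_total/10) − 10^(L_bg/10)).
L_src = 10·log₁₀(10^(86.4/10) − 10^(79.5/10)) = 10·log₁₀(347400000) = 85.4 dB SPL.

85.4 dB SPL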